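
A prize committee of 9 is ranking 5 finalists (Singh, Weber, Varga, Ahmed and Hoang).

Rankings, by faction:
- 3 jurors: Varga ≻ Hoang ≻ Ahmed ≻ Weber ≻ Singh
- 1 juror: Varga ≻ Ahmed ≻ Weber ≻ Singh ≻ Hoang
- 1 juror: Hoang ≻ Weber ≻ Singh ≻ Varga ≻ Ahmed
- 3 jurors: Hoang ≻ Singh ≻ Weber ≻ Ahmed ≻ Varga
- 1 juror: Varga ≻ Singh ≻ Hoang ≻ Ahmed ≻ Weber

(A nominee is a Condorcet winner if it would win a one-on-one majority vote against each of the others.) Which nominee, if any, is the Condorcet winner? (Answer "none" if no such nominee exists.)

Check each pair by majority over 9 ballots:
Singh vs Weber: Singh preferred on 3+1 = 4 ballots; Weber wins 5–4.
Singh vs Varga: Varga, 5–4.
Singh–Ahmed: Singh 5–4.
Singh vs Hoang: 1+1 = 2 for Singh, 7 for Hoang — Hoang by 7–2.
Weber–Varga: Varga 5–4.
Weber vs Ahmed: Weber is ranked higher on 1+3 = 4 ballots, Ahmed on 5. Ahmed wins 5–4.
Weber vs Hoang: 1 for Weber, 8 for Hoang — Hoang by 8–1.
Varga vs Ahmed: 6 to 3, Varga.
Varga vs Hoang: 3+1+1 = 5 for Varga, 4 for Hoang — Varga by 5–4.
Ahmed vs Hoang: Ahmed is ranked higher on 1 ballot, Hoang on 8. Hoang wins 8–1.
Varga beats each of Singh, Weber, Ahmed, Hoang — Varga is the Condorcet winner.

Varga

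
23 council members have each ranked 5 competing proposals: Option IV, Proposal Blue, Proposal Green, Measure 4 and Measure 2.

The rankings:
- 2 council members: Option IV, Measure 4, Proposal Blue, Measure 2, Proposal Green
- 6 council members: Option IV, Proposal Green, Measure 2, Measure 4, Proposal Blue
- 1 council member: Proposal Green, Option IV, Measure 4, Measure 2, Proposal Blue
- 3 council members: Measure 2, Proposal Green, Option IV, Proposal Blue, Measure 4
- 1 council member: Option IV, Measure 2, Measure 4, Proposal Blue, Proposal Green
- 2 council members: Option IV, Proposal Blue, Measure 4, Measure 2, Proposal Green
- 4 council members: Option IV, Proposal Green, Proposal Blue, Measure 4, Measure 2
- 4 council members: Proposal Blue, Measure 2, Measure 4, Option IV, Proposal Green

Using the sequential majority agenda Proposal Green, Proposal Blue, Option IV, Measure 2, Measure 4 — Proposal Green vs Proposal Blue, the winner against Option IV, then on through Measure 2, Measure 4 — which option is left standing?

Round 1: Proposal Green vs Proposal Blue — 14–9, Proposal Green advances.
Round 2: Proposal Green vs Option IV — 4–19, Option IV advances.
Round 3: Option IV vs Measure 2 — 16–7, Option IV advances.
Round 4: Option IV vs Measure 4 — 19–4, Option IV advances.
The agenda winner is Option IV.

Option IV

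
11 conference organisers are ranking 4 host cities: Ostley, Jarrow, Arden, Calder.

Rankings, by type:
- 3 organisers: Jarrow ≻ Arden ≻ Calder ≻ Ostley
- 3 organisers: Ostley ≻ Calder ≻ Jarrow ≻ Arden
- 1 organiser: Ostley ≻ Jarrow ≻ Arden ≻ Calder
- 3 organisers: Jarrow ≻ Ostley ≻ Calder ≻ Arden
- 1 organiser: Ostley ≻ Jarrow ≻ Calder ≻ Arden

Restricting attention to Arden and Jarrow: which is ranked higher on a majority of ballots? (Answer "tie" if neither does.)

Jarrow

No ballot ranks Arden above Jarrow: 0.
Ballots ranking Jarrow above Arden: 11 − 0 = 11.
Jarrow wins the head-to-head 11–0.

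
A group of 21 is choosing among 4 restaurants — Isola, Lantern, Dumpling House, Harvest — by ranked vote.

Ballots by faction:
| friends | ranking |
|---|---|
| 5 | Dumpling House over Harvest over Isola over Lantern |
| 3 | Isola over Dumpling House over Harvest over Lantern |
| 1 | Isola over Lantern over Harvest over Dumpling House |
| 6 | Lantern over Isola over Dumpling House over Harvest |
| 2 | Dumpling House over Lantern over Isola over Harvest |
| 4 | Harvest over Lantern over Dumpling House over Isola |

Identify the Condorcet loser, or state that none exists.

Pairwise majorities:
Isola vs Lantern: Isola preferred on 5+3+1 = 9 ballots; Lantern wins 12–9.
Isola vs Dumpling House: Dumpling House wins 11–10.
Isola vs Harvest: 12 to 9, Isola.
Lantern vs Dumpling House: Lantern preferred on 1+6+4 = 11 ballots; Lantern wins 11–10.
Lantern vs Harvest: 9 to 12, Harvest.
Dumpling House vs Harvest: Dumpling House, 16–5.
Every restaurant wins at least one matchup (Isola beats Harvest; Lantern beats Isola; Dumpling House beats Isola; Harvest beats Lantern), so there is no Condorcet loser.

none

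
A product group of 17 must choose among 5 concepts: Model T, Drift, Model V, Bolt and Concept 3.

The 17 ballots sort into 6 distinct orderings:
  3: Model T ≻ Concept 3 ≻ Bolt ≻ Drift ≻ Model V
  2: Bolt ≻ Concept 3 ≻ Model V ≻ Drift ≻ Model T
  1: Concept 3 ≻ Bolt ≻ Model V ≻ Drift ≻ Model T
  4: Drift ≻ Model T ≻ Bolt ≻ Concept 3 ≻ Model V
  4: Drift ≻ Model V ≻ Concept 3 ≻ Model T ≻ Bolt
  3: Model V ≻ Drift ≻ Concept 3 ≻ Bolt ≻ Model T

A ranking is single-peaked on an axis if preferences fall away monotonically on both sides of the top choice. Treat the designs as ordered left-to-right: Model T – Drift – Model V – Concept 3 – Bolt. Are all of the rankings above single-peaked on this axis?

Axis positions: Model T=1, Drift=2, Model V=3, Concept 3=4, Bolt=5.
Cluster 1: ranking walks positions 1-4-5-2-3; Concept 3 is ranked above Drift even though Drift lies between Concept 3 and the peak Model T on the axis — preferences dip and rise again. Not single-peaked.
Cluster 2 (peak Bolt at position 5): ranking walks positions 5-4-3-2-1, expanding outward from the peak — single-peaked.
Cluster 3 (peak Concept 3 at position 4): ranking walks positions 4-5-3-2-1, expanding outward from the peak — single-peaked.
Cluster 4: ranking walks positions 2-1-5-4-3; Bolt is ranked above Model V even though Model V lies between Bolt and the peak Drift on the axis — preferences dip and rise again. Not single-peaked.
Cluster 5 (peak Drift at position 2): ranking walks positions 2-3-4-1-5, expanding outward from the peak — single-peaked.
Cluster 6 (peak Model V at position 3): ranking walks positions 3-2-4-5-1, expanding outward from the peak — single-peaked.
Cluster 1 violates single-peakedness, so the profile is not single-peaked on this axis.

no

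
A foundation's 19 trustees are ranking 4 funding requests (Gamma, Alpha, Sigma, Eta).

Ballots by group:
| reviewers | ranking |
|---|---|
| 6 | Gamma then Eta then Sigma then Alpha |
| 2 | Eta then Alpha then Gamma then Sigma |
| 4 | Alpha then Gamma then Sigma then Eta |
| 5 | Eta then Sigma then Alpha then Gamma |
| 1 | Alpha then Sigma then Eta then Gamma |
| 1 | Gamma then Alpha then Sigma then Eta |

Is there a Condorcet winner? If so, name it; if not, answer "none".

none

Check each pair by majority over 19 ballots:
Gamma vs Alpha: 6+1 = 7 for Gamma, 12 for Alpha — Alpha by 12–7.
Gamma vs Sigma: Gamma wins 13–6.
Gamma–Eta: Gamma 11–8.
Alpha vs Sigma: 2+4+1+1 = 8 for Alpha, 11 for Sigma — Sigma by 11–8.
Alpha vs Eta: Eta, 13–6.
Sigma vs Eta: Eta wins 13–6.
Each project drops at least one matchup (Gamma loses to Alpha; Alpha loses to Sigma; Sigma loses to Gamma; Eta loses to Gamma); the cycle Gamma → Sigma → Alpha → Gamma rules out a Condorcet winner.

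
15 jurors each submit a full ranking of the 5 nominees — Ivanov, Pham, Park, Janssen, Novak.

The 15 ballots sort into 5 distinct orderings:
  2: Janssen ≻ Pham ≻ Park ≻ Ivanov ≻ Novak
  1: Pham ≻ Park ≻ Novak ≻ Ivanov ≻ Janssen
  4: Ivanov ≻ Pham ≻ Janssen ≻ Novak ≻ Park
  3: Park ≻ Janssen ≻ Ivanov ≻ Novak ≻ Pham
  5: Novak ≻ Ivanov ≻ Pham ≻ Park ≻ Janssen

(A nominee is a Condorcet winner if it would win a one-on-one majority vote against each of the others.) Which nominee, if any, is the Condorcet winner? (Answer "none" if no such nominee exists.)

Pairwise majorities:
Ivanov vs Pham: Ivanov, 12–3.
Ivanov vs Park: 4+5 = 9 for Ivanov, 6 for Park — Ivanov by 9–6.
Ivanov vs Janssen: Ivanov preferred on 1+4+5 = 10 ballots; Ivanov wins 10–5.
Ivanov–Novak: Ivanov 9–6.
Pham–Park: Pham 12–3.
Pham vs Janssen: Pham is ranked higher on 1+4+5 = 10 ballots, Janssen on 5. Pham wins 10–5.
Pham vs Novak: Pham preferred on 2+1+4 = 7 ballots; Novak wins 8–7.
Park vs Janssen: Park preferred on 1+3+5 = 9 ballots; Park wins 9–6.
Park vs Novak: Park preferred on 2+1+3 = 6 ballots; Novak wins 9–6.
Janssen vs Novak: Janssen wins 9–6.
Ivanov wins every pairwise contest, so Ivanov is the Condorcet winner.

Ivanov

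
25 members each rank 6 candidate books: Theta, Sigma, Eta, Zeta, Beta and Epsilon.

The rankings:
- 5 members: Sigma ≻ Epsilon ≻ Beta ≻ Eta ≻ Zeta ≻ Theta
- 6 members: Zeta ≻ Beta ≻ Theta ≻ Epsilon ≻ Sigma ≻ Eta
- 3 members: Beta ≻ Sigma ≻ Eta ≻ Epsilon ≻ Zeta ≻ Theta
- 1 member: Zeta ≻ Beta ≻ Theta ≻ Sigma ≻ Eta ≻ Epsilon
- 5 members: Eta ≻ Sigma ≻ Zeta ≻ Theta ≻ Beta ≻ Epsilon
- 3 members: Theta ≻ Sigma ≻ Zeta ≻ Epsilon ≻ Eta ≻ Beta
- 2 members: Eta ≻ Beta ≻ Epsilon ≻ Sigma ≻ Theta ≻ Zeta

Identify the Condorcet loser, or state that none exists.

Head-to-head results (25 members):
Theta vs Sigma: Sigma, 15–10.
Theta vs Eta: Theta is ranked higher on 6+1+3 = 10 ballots, Eta on 15. Eta wins 15–10.
Theta vs Zeta: 5 to 20, Zeta.
Theta vs Beta: Theta preferred on 5+3 = 8 ballots; Beta wins 17–8.
Theta vs Epsilon: 15 to 10, Theta.
Sigma vs Eta: Sigma, 18–7.
Sigma vs Zeta: Sigma wins 18–7.
Sigma–Beta: Sigma 13–12.
Sigma vs Epsilon: Sigma, 17–8.
Eta vs Zeta: Eta, 15–10.
Eta vs Beta: 5+3+2 = 10 for Eta, 15 for Beta — Beta by 15–10.
Eta vs Epsilon: 11 to 14, Epsilon.
Zeta vs Beta: 15 to 10, Zeta.
Zeta vs Epsilon: Zeta wins 15–10.
Beta vs Epsilon: Beta is ranked higher on 6+3+1+5+2 = 17 ballots, Epsilon on 8. Beta wins 17–8.
Each book has at least one pairwise win (Theta beats Epsilon; Sigma beats Theta; Eta beats Theta; Zeta beats Theta; Beta beats Theta; Epsilon beats Eta) — no Condorcet loser.

none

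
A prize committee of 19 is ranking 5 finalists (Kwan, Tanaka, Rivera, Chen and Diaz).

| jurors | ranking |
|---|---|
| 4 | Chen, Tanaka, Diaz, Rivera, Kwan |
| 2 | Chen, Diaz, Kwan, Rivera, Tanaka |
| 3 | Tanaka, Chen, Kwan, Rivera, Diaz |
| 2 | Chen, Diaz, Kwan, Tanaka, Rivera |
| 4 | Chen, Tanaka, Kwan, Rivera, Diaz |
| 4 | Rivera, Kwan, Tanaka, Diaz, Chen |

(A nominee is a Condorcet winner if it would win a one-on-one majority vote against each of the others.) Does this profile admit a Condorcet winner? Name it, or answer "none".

Check each pair by majority over 19 ballots:
Kwan vs Tanaka: 2+2+4 = 8 for Kwan, 11 for Tanaka — Tanaka by 11–8.
Kwan–Rivera: Kwan 11–8.
Kwan vs Chen: Chen, 15–4.
Kwan vs Diaz: 3+4+4 = 11 for Kwan, 8 for Diaz — Kwan by 11–8.
Tanaka vs Rivera: Tanaka wins 13–6.
Tanaka–Chen: Chen 12–7.
Tanaka vs Diaz: 4+3+4+4 = 15 for Tanaka, 4 for Diaz — Tanaka by 15–4.
Rivera vs Chen: Rivera preferred on 4 ballots; Chen wins 15–4.
Rivera vs Diaz: Rivera, 11–8.
Chen vs Diaz: Chen, 15–4.
Chen wins every pairwise contest, so Chen is the Condorcet winner.

Chen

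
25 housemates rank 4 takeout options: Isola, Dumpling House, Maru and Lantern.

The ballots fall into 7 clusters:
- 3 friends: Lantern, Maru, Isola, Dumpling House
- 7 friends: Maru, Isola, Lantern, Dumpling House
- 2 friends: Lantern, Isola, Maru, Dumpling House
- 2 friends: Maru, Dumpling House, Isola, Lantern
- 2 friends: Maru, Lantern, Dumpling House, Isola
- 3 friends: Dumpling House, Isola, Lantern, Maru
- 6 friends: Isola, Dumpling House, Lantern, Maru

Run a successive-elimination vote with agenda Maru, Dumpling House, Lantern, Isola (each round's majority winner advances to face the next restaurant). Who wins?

Round 1: Maru vs Dumpling House — 16–9, Maru advances.
Round 2: Maru vs Lantern — 11–14, Lantern advances.
Round 3: Lantern vs Isola — 7–18, Isola advances.
The agenda winner is Isola.

Isola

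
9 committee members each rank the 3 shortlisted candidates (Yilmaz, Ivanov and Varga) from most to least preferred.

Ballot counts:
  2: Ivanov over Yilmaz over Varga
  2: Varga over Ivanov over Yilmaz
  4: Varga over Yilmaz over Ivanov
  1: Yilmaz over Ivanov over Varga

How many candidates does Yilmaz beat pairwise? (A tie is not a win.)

1

Yilmaz against each rival (9 committee members):
Yilmaz vs Ivanov: Yilmaz is ranked higher on 4+1 = 5 ballots, Ivanov on 4. Yilmaz wins 5–4.
Yilmaz vs Varga: 3 to 6, Varga.
Yilmaz beats Ivanov; loses to Varga — 1 pairwise win.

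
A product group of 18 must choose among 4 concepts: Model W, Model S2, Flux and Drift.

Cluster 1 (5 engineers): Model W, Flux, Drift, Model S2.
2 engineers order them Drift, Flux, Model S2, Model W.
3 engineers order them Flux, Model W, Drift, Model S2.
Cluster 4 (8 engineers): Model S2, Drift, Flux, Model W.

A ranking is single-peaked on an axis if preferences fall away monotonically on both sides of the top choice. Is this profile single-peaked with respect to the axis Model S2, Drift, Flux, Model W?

Axis positions: Model S2=1, Drift=2, Flux=3, Model W=4.
Cluster 1 (peak Model W at position 4): ranking walks positions 4-3-2-1, expanding outward from the peak — single-peaked.
Cluster 2 (peak Drift at position 2): ranking walks positions 2-3-1-4, expanding outward from the peak — single-peaked.
Cluster 3 (peak Flux at position 3): ranking walks positions 3-4-2-1, expanding outward from the peak — single-peaked.
Cluster 4 (peak Model S2 at position 1): ranking walks positions 1-2-3-4, expanding outward from the peak — single-peaked.
Every ranking is single-peaked on this axis.

yes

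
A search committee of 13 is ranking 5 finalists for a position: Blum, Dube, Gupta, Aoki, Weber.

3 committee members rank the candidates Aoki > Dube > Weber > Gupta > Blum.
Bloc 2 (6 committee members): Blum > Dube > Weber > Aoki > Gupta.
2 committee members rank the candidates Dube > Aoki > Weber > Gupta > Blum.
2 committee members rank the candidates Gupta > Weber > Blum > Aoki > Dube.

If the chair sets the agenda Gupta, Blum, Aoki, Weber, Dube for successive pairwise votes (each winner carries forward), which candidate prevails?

Round 1: Gupta vs Blum — 7–6, Gupta advances.
Round 2: Gupta vs Aoki — 2–11, Aoki advances.
Round 3: Aoki vs Weber — 5–8, Weber advances.
Round 4: Weber vs Dube — 2–11, Dube advances.
The agenda winner is Dube.

Dube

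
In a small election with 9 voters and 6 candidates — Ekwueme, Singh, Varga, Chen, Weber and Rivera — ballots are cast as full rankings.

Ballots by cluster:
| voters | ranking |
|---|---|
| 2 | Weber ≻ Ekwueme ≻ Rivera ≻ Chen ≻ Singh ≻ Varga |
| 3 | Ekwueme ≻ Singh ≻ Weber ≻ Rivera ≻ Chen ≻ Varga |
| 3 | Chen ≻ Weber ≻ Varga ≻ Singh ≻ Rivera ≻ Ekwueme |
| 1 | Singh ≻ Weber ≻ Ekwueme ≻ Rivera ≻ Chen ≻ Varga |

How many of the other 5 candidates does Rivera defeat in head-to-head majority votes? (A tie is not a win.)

Rivera against each rival (9 voters):
Rivera vs Ekwueme: Ekwueme wins 6–3.
Rivera vs Singh: Rivera preferred on 2 ballots; Singh wins 7–2.
Rivera vs Varga: Rivera, 6–3.
Rivera–Chen: Rivera 6–3.
Rivera vs Weber: Weber, 9–0.
Rivera beats Varga, Chen; loses to Ekwueme, Singh, Weber — 2 pairwise wins.

2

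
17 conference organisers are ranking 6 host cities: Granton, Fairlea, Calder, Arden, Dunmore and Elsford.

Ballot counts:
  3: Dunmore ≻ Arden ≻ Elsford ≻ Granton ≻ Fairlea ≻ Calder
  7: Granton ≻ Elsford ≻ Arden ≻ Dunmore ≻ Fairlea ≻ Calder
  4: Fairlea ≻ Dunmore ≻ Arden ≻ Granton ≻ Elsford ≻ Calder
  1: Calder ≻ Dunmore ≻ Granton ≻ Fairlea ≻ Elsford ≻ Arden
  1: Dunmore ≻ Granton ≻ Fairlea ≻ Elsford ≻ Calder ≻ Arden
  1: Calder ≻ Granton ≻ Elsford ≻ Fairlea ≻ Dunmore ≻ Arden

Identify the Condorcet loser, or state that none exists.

Calder

Head-to-head results (17 organisers):
Granton vs Fairlea: 13 to 4, Granton.
Granton vs Calder: 3+7+4+1 = 15 for Granton, 2 for Calder — Granton by 15–2.
Granton vs Arden: 10 to 7, Granton.
Granton vs Dunmore: Dunmore wins 9–8.
Granton–Elsford: Granton 14–3.
Fairlea vs Calder: 3+7+4+1 = 15 for Fairlea, 2 for Calder — Fairlea by 15–2.
Fairlea vs Arden: Fairlea preferred on 4+1+1+1 = 7 ballots; Arden wins 10–7.
Fairlea–Dunmore: Dunmore 12–5.
Fairlea vs Elsford: 6 to 11, Elsford.
Calder vs Arden: Arden, 14–3.
Calder vs Dunmore: Calder is ranked higher on 1+1 = 2 ballots, Dunmore on 15. Dunmore wins 15–2.
Calder vs Elsford: 1+1 = 2 for Calder, 15 for Elsford — Elsford by 15–2.
Arden vs Dunmore: Dunmore, 10–7.
Arden vs Elsford: Elsford wins 10–7.
Dunmore vs Elsford: 3+4+1+1 = 9 for Dunmore, 8 for Elsford — Dunmore by 9–8.
Only Calder has no wins; Calder is the Condorcet loser.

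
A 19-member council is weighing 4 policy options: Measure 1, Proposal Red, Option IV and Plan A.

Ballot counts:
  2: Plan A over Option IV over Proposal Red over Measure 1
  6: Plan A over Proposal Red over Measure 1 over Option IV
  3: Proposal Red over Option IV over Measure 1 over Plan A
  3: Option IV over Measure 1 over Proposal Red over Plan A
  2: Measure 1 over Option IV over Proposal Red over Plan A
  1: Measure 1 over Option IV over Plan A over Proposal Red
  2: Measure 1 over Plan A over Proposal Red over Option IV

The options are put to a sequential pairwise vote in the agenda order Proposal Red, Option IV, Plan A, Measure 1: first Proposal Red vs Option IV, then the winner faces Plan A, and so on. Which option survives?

Measure 1

Round 1: Proposal Red vs Option IV — 11–8, Proposal Red advances.
Round 2: Proposal Red vs Plan A — 8–11, Plan A advances.
Round 3: Plan A vs Measure 1 — 8–11, Measure 1 advances.
The agenda winner is Measure 1.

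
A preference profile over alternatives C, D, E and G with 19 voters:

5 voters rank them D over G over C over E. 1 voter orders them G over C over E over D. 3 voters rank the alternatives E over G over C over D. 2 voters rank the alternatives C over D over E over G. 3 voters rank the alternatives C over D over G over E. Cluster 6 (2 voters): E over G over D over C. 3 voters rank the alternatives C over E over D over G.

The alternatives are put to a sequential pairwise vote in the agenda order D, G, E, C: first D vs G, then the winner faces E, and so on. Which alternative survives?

Round 1: D vs G — 13–6, D advances.
Round 2: D vs E — 10–9, D advances.
Round 3: D vs C — 7–12, C advances.
C survives the agenda.

C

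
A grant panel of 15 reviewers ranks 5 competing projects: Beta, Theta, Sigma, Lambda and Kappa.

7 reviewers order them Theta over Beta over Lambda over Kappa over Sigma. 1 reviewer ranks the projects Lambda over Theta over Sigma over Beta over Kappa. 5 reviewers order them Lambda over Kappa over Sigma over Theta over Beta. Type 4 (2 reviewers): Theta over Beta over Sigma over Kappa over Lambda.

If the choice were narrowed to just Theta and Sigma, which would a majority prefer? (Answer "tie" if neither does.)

Theta

Ballots ranking Theta above Sigma: 7 + 1 + 2 = 10.
Ballots ranking Sigma above Theta: 15 − 10 = 5.
Theta wins the head-to-head 10–5.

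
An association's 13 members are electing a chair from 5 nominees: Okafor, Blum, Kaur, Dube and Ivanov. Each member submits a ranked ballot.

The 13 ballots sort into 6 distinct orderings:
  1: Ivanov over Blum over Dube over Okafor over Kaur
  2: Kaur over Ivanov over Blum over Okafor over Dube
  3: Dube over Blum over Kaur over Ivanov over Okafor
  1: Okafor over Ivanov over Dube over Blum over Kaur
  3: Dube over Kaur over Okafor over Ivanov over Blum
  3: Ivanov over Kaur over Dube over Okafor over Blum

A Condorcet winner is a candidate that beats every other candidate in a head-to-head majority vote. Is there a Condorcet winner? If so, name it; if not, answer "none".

Check each pair by majority over 13 ballots:
Okafor vs Blum: Okafor is ranked higher on 1+3+3 = 7 ballots, Blum on 6. Okafor wins 7–6.
Okafor vs Kaur: 2 to 11, Kaur.
Okafor vs Dube: 3 to 10, Dube.
Okafor vs Ivanov: 1+3 = 4 for Okafor, 9 for Ivanov — Ivanov by 9–4.
Blum vs Kaur: Kaur, 8–5.
Blum vs Dube: Dube wins 10–3.
Blum vs Ivanov: Blum preferred on 3 ballots; Ivanov wins 10–3.
Kaur vs Dube: Dube wins 8–5.
Kaur vs Ivanov: Kaur is ranked higher on 2+3+3 = 8 ballots, Ivanov on 5. Kaur wins 8–5.
Dube vs Ivanov: 3+3 = 6 for Dube, 7 for Ivanov — Ivanov by 7–6.
No candidate is unbeaten: Okafor loses to Kaur; Blum loses to Okafor; Kaur loses to Dube; Dube loses to Ivanov; Ivanov loses to Kaur. In particular Kaur beats Ivanov beats Dube beats Kaur is a majority cycle — no Condorcet winner exists.

none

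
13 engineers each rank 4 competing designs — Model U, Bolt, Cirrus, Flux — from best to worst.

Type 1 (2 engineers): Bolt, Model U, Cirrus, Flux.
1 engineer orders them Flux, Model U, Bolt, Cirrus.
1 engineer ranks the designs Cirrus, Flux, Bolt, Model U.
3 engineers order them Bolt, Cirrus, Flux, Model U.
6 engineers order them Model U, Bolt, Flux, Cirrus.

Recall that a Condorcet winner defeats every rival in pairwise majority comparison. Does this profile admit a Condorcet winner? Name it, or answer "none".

Model U

Head-to-head results (13 engineers):
Model U vs Bolt: Model U is ranked higher on 1+6 = 7 ballots, Bolt on 6. Model U wins 7–6.
Model U vs Cirrus: Model U is ranked higher on 2+1+6 = 9 ballots, Cirrus on 4. Model U wins 9–4.
Model U vs Flux: 2+6 = 8 for Model U, 5 for Flux — Model U by 8–5.
Bolt vs Cirrus: 12 to 1, Bolt.
Bolt vs Flux: 2+3+6 = 11 for Bolt, 2 for Flux — Bolt by 11–2.
Cirrus vs Flux: Cirrus is ranked higher on 2+1+3 = 6 ballots, Flux on 7. Flux wins 7–6.
Model U defeats every rival head-to-head and is the Condorcet winner.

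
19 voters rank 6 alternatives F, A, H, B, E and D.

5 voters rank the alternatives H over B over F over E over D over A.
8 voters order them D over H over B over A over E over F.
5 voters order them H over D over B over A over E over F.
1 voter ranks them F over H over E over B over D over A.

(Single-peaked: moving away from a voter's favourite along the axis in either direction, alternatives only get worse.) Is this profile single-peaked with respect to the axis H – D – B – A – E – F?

no

Axis positions: H=1, D=2, B=3, A=4, E=5, F=6.
Type 1: ranking walks positions 1-3-6-5-2-4; B is ranked above D even though D lies between B and the peak H on the axis — preferences dip and rise again. Not single-peaked.
Type 2 (peak D at position 2): ranking walks positions 2-1-3-4-5-6, expanding outward from the peak — single-peaked.
Type 3 (peak H at position 1): ranking walks positions 1-2-3-4-5-6, expanding outward from the peak — single-peaked.
Type 4: ranking walks positions 6-1-5-3-2-4; H is ranked above E even though E lies between H and the peak F on the axis — preferences dip and rise again. Not single-peaked.
Type 1 violates single-peakedness, so the profile is not single-peaked on this axis.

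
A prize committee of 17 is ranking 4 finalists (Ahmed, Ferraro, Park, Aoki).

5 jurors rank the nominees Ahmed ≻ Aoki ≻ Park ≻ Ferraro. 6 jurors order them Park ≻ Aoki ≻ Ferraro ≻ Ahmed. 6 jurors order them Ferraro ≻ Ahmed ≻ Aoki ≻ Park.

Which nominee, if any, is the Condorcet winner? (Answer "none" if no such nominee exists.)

Pairwise majorities:
Ahmed–Ferraro: Ferraro 12–5.
Ahmed vs Park: Ahmed wins 11–6.
Ahmed vs Aoki: Ahmed, 11–6.
Ferraro–Park: Park 11–6.
Ferraro vs Aoki: Aoki wins 11–6.
Park vs Aoki: Aoki wins 11–6.
Each nominee drops at least one matchup (Ahmed loses to Ferraro; Ferraro loses to Park; Park loses to Ahmed; Aoki loses to Ahmed); the cycle Ahmed beats Park beats Ferraro beats Ahmed rules out a Condorcet winner.

none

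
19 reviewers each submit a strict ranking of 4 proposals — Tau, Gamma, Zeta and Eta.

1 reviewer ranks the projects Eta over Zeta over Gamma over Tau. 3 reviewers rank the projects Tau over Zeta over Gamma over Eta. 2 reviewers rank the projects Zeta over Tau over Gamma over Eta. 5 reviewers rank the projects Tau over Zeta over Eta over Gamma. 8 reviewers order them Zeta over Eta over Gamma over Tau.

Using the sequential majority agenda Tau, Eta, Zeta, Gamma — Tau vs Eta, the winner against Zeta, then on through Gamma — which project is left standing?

Round 1: Tau vs Eta — 10–9, Tau advances.
Round 2: Tau vs Zeta — 8–11, Zeta advances.
Round 3: Zeta vs Gamma — 19–0, Zeta advances.
The agenda winner is Zeta.

Zeta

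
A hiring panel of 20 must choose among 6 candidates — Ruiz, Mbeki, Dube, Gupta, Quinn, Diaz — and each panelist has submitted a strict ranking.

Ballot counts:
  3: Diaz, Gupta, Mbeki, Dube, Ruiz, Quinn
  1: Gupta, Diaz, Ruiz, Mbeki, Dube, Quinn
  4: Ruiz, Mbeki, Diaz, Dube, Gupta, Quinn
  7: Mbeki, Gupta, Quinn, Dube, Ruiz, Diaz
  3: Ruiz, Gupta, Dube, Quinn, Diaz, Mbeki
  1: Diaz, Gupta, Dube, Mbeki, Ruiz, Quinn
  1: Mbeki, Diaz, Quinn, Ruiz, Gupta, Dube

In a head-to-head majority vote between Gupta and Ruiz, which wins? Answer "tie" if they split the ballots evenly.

Ballots ranking Gupta above Ruiz: 3 + 1 + 7 + 1 = 12.
Ballots ranking Ruiz above Gupta: 20 − 12 = 8.
Gupta wins the head-to-head 12–8.

Gupta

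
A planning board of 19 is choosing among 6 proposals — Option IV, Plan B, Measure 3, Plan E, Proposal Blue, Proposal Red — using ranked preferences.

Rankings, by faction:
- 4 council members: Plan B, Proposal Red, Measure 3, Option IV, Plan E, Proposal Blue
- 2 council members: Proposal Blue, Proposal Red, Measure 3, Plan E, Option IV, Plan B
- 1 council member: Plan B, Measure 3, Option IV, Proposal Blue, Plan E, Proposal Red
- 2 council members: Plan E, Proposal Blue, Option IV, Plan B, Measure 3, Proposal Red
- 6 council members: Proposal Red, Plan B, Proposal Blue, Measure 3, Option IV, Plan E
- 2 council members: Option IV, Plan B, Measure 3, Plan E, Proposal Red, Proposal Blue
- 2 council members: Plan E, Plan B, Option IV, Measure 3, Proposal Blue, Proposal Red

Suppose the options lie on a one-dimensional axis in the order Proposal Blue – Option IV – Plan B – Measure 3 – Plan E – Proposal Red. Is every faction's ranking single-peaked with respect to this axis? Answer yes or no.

no

Axis positions: Proposal Blue=1, Option IV=2, Plan B=3, Measure 3=4, Plan E=5, Proposal Red=6.
Faction 1: ranking walks positions 3-6-4-2-5-1; Proposal Red is ranked above Measure 3 even though Measure 3 lies between Proposal Red and the peak Plan B on the axis — preferences dip and rise again. Not single-peaked.
Faction 2: ranking walks positions 1-6-4-5-2-3; Proposal Red is ranked above Option IV even though Option IV lies between Proposal Red and the peak Proposal Blue on the axis — preferences dip and rise again. Not single-peaked.
Faction 3 (peak Plan B at position 3): ranking walks positions 3-4-2-1-5-6, expanding outward from the peak — single-peaked.
Faction 4: ranking walks positions 5-1-2-3-4-6; Proposal Blue is ranked above Measure 3 even though Measure 3 lies between Proposal Blue and the peak Plan E on the axis — preferences dip and rise again. Not single-peaked.
Faction 5: ranking walks positions 6-3-1-4-2-5; Plan B is ranked above Plan E even though Plan E lies between Plan B and the peak Proposal Red on the axis — preferences dip and rise again. Not single-peaked.
Faction 6 (peak Option IV at position 2): ranking walks positions 2-3-4-5-6-1, expanding outward from the peak — single-peaked.
Faction 7: ranking walks positions 5-3-2-4-1-6; Plan B is ranked above Measure 3 even though Measure 3 lies between Plan B and the peak Plan E on the axis — preferences dip and rise again. Not single-peaked.
Faction 1 violates single-peakedness, so the profile is not single-peaked on this axis.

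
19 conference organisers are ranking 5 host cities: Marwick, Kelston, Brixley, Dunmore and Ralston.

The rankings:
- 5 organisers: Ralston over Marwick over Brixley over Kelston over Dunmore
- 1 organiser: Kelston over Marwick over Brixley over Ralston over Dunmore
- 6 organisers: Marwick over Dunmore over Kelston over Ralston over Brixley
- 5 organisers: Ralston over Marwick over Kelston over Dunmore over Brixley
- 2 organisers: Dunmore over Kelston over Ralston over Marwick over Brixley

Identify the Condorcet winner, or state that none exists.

Pairwise majorities:
Marwick vs Kelston: 5+6+5 = 16 for Marwick, 3 for Kelston — Marwick by 16–3.
Marwick vs Brixley: Marwick is ranked higher on 5+1+6+5+2 = 19 ballots, Brixley on 0. Marwick wins 19–0.
Marwick vs Dunmore: Marwick is ranked higher on 5+1+6+5 = 17 ballots, Dunmore on 2. Marwick wins 17–2.
Marwick vs Ralston: Marwick preferred on 1+6 = 7 ballots; Ralston wins 12–7.
Kelston vs Brixley: 14 to 5, Kelston.
Kelston vs Dunmore: Kelston preferred on 5+1+5 = 11 ballots; Kelston wins 11–8.
Kelston vs Ralston: Kelston preferred on 1+6+2 = 9 ballots; Ralston wins 10–9.
Brixley vs Dunmore: Brixley preferred on 5+1 = 6 ballots; Dunmore wins 13–6.
Brixley vs Ralston: 1 for Brixley, 18 for Ralston — Ralston by 18–1.
Dunmore vs Ralston: 8 to 11, Ralston.
Only Ralston has no losses; Ralston is the Condorcet winner.

Ralston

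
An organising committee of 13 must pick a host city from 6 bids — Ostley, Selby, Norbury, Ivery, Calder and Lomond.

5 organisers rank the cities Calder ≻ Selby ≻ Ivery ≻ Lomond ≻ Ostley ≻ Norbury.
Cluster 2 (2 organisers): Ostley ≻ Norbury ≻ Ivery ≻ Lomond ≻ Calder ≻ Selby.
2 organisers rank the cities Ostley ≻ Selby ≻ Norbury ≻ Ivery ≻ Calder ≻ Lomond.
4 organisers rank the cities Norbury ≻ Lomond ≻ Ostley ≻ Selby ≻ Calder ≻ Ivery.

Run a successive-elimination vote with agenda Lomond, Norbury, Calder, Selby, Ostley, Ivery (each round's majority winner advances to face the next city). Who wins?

Round 1: Lomond vs Norbury — 5–8, Norbury advances.
Round 2: Norbury vs Calder — 8–5, Norbury advances.
Round 3: Norbury vs Selby — 6–7, Selby advances.
Round 4: Selby vs Ostley — 5–8, Ostley advances.
Round 5: Ostley vs Ivery — 8–5, Ostley advances.
The agenda winner is Ostley.

Ostley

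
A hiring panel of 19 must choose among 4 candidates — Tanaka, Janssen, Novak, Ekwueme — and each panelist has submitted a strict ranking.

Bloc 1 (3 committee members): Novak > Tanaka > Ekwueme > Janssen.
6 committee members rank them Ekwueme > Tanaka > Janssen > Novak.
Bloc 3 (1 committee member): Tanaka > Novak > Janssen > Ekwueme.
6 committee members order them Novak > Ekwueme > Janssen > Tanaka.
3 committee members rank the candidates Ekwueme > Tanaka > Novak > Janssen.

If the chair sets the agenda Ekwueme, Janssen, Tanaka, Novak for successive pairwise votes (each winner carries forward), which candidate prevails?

Novak

Round 1: Ekwueme vs Janssen — 18–1, Ekwueme advances.
Round 2: Ekwueme vs Tanaka — 15–4, Ekwueme advances.
Round 3: Ekwueme vs Novak — 9–10, Novak advances.
Novak survives the agenda.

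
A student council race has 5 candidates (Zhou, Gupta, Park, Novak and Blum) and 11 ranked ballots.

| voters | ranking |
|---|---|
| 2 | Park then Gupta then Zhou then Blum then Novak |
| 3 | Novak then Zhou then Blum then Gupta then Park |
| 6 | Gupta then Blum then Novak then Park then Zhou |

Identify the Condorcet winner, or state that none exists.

Head-to-head results (11 voters):
Zhou–Gupta: Gupta 8–3.
Zhou vs Park: Park wins 8–3.
Zhou vs Novak: Novak wins 9–2.
Zhou vs Blum: Blum, 6–5.
Gupta vs Park: Gupta wins 9–2.
Gupta vs Novak: Gupta, 8–3.
Gupta–Blum: Gupta 8–3.
Park vs Novak: Novak, 9–2.
Park vs Blum: Blum wins 9–2.
Novak vs Blum: Blum, 8–3.
Only Gupta has no losses; Gupta is the Condorcet winner.

Gupta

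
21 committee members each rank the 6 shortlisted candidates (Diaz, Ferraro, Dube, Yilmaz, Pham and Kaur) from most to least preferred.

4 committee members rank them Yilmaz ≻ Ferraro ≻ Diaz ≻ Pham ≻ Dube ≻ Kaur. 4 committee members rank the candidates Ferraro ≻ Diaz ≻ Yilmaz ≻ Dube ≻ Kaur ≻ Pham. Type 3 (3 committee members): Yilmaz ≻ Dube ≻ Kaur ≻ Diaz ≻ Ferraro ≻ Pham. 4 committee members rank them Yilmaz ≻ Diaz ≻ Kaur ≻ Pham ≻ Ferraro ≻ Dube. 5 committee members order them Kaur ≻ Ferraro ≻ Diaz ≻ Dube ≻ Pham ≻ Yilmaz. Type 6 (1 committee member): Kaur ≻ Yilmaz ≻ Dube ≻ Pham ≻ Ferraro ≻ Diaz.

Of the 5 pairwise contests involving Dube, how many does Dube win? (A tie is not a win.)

2

Dube against each rival (21 committee members):
Dube–Diaz: Diaz 17–4.
Dube vs Ferraro: Ferraro, 17–4.
Dube vs Yilmaz: Yilmaz wins 16–5.
Dube vs Pham: Dube, 13–8.
Dube vs Kaur: 11 to 10, Dube.
Dube beats Pham, Kaur; loses to Diaz, Ferraro, Yilmaz — 2 pairwise wins.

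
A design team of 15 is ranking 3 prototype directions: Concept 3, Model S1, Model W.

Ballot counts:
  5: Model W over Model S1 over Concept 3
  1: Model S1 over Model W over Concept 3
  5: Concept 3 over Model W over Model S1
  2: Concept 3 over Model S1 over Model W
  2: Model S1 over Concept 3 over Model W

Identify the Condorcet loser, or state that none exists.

Pairwise majorities:
Concept 3 vs Model S1: 5+2 = 7 for Concept 3, 8 for Model S1 — Model S1 by 8–7.
Concept 3 vs Model W: Concept 3 wins 9–6.
Model S1 vs Model W: 5 to 10, Model W.
Every design wins at least one matchup (Concept 3 beats Model W; Model S1 beats Concept 3; Model W beats Model S1), so there is no Condorcet loser.

none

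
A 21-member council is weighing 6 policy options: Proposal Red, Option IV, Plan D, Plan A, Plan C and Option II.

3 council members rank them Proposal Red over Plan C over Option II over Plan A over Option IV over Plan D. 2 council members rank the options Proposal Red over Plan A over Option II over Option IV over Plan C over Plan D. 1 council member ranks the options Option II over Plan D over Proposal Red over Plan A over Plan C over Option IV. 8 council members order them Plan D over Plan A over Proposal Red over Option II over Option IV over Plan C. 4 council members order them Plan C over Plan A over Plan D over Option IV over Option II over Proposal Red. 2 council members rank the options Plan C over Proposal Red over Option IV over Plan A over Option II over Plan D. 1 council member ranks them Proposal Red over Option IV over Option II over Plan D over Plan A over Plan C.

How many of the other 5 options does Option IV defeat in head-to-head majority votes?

1

Option IV against each rival (21 council members):
Option IV vs Proposal Red: Proposal Red, 17–4.
Option IV vs Plan D: 8 to 13, Plan D.
Option IV vs Plan A: Plan A wins 18–3.
Option IV–Plan C: Option IV 11–10.
Option IV vs Option II: 4+2+1 = 7 for Option IV, 14 for Option II — Option II by 14–7.
Option IV beats Plan C; loses to Proposal Red, Plan D, Plan A, Option II — 1 pairwise win.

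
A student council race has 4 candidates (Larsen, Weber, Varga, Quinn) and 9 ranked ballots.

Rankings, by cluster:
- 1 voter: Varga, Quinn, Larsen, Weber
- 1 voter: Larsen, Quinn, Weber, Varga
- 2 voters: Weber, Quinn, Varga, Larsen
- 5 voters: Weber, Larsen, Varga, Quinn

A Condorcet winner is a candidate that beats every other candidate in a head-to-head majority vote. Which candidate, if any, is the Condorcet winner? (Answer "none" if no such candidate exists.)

Head-to-head results (9 voters):
Larsen–Weber: Weber 7–2.
Larsen–Varga: Larsen 6–3.
Larsen–Quinn: Larsen 6–3.
Weber–Varga: Weber 8–1.
Weber–Quinn: Weber 7–2.
Varga vs Quinn: Varga wins 6–3.
Weber wins every pairwise contest, so Weber is the Condorcet winner.

Weber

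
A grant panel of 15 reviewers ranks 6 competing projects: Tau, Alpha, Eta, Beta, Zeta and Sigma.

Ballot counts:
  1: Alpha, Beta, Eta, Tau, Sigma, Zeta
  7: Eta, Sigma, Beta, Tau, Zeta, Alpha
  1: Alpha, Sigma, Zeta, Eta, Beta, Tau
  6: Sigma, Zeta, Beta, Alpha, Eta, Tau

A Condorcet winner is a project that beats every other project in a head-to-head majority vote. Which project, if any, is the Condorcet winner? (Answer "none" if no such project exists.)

none

Head-to-head results (15 reviewers):
Tau–Alpha: Alpha 8–7.
Tau–Eta: Eta 15–0.
Tau–Beta: Beta 15–0.
Tau vs Zeta: 8 to 7, Tau.
Tau vs Sigma: Sigma wins 14–1.
Alpha vs Eta: Alpha is ranked higher on 1+1+6 = 8 ballots, Eta on 7. Alpha wins 8–7.
Alpha–Beta: Beta 13–2.
Alpha vs Zeta: Zeta, 13–2.
Alpha vs Sigma: Alpha preferred on 1+1 = 2 ballots; Sigma wins 13–2.
Eta vs Beta: 8 to 7, Eta.
Eta vs Zeta: 1+7 = 8 for Eta, 7 for Zeta — Eta by 8–7.
Eta vs Sigma: Eta wins 8–7.
Beta vs Zeta: Beta preferred on 1+7 = 8 ballots; Beta wins 8–7.
Beta vs Sigma: Sigma wins 14–1.
Zeta vs Sigma: 0 to 15, Sigma.
Every project loses at least once (Tau loses to Alpha; Alpha loses to Beta; Eta loses to Alpha; Beta loses to Eta; Zeta loses to Tau; Sigma loses to Eta). The majority relation contains the cycle Tau beats Zeta beats Alpha beats Tau, so there is no Condorcet winner.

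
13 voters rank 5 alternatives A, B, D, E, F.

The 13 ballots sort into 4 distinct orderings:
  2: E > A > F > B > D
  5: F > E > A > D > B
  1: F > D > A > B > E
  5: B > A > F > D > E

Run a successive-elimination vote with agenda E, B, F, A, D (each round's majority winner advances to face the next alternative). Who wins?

A

Round 1: E vs B — 7–6, E advances.
Round 2: E vs F — 2–11, F advances.
Round 3: F vs A — 6–7, A advances.
Round 4: A vs D — 12–1, A advances.
The agenda winner is A.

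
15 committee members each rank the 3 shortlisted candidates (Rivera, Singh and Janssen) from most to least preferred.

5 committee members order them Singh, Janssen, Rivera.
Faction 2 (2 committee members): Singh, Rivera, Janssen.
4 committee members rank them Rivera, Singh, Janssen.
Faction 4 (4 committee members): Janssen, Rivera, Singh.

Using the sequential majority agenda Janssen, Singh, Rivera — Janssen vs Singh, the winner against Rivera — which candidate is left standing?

Round 1: Janssen vs Singh — 4–11, Singh advances.
Round 2: Singh vs Rivera — 7–8, Rivera advances.
The agenda winner is Rivera.

Rivera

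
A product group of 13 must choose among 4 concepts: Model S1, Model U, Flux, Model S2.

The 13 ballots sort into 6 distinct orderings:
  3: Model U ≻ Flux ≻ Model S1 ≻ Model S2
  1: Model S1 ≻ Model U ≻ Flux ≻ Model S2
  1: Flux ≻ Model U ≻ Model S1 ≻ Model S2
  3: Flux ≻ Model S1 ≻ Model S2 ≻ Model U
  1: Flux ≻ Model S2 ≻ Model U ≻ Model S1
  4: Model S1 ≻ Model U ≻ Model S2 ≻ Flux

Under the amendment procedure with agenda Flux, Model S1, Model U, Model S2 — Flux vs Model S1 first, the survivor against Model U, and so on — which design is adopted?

Model U

Round 1: Flux vs Model S1 — 8–5, Flux advances.
Round 2: Flux vs Model U — 5–8, Model U advances.
Round 3: Model U vs Model S2 — 9–4, Model U advances.
The agenda winner is Model U.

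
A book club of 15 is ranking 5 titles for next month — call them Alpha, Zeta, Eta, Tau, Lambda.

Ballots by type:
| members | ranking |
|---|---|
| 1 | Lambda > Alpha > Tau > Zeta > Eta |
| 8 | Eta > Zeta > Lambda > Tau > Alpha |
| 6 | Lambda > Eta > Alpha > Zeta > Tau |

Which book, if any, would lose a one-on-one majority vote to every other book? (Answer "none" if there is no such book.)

Pairwise majorities:
Alpha vs Zeta: 7 to 8, Zeta.
Alpha vs Eta: Eta wins 14–1.
Alpha vs Tau: 1+6 = 7 for Alpha, 8 for Tau — Tau by 8–7.
Alpha vs Lambda: Alpha preferred on 0 ballots; Lambda wins 15–0.
Zeta vs Eta: Eta wins 14–1.
Zeta vs Tau: 14 to 1, Zeta.
Zeta vs Lambda: Zeta wins 8–7.
Eta vs Tau: Eta wins 14–1.
Eta vs Lambda: Eta is ranked higher on 8 ballots, Lambda on 7. Eta wins 8–7.
Tau vs Lambda: Tau is ranked higher on 0 ballots, Lambda on 15. Lambda wins 15–0.
Alpha loses to every other book — it is the Condorcet loser.

Alpha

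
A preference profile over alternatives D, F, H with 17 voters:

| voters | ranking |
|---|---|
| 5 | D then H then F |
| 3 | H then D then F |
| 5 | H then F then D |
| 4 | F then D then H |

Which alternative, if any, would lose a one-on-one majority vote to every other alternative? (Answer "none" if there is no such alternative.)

Pairwise majorities:
D vs F: F, 9–8.
D vs H: D, 9–8.
F–H: H 13–4.
No alternative is winless: D beats H; F beats D; H beats F. There is no Condorcet loser.

none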